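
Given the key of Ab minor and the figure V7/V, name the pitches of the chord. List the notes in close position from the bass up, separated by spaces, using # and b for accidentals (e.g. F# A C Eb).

V7/V is a secondary dominant — the dominant seventh of V. V in Ab minor is Eb, so the applied chord's root is Bb, a perfect fifth above.
Building a dominant seventh chord on Bb gives Bb-D-F-Ab.

Bb D F Ab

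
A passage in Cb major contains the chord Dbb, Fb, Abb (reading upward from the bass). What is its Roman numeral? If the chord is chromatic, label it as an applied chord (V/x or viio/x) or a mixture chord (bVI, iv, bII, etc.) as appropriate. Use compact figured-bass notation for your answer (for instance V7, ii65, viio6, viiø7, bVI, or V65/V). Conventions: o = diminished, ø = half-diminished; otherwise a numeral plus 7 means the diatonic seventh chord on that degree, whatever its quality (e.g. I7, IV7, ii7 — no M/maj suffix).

bII

The pitches Dbb-Fb-Abb form a major triad rooted on Dbb.
Dbb is the lowered second degree of Cb major (diatonic 2 would be Db). This is the Neapolitan chord — a major triad on the lowered second degree.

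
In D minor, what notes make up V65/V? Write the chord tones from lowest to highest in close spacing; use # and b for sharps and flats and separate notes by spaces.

G# B D E

V65/V is a secondary dominant — the dominant seventh of V. V in D minor is A, so the applied chord's root is E, a perfect fifth above.
Building a dominant seventh chord on E gives E-G#-B-D.
With the 65 figure the chord is in first inversion; from the bass G# upward in close position it reads G#-B-D-E.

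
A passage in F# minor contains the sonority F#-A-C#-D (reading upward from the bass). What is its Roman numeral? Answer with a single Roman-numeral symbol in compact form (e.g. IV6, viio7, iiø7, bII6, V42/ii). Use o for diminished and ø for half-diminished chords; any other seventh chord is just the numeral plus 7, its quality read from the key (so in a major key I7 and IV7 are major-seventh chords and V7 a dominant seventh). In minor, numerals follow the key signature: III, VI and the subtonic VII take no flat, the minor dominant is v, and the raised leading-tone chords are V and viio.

Stacked in thirds the chord is D-F#-A-C#: a major seventh chord on D.
In F# minor, D is the submediant; the diatonic major seventh chord there is VI7.
With F# in the bass the chord is in first inversion, so the figured bass is 65.

VI65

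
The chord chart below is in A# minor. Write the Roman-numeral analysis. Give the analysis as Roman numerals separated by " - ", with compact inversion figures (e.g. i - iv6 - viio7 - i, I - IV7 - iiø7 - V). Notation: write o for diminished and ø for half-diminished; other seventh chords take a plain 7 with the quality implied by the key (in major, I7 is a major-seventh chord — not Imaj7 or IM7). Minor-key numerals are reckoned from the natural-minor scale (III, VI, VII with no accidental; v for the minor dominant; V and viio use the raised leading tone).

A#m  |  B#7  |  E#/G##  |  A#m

i - V7/V - V6 - i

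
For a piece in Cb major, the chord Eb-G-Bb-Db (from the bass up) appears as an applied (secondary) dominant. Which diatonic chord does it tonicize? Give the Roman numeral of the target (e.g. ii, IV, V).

vi

The chord is a dominant seventh chord on Eb.
A dominant resolves down a perfect fifth: Eb → Ab. In Cb major, Ab is scale degree 6, i.e. vi.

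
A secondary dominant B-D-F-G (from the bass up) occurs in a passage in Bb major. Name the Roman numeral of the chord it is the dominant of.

ii

The chord is a dominant seventh chord on G.
A dominant resolves down a perfect fifth: G → C. In Bb major, C is scale degree 2, i.e. ii.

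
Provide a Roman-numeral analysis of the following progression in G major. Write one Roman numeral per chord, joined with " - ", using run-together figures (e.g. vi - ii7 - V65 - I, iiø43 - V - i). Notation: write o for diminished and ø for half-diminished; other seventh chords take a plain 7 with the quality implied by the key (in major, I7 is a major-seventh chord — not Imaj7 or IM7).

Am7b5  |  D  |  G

iiø7 - V - I

Am7b5: half-diminished seventh chord on A — chromatic; iiø7 (borrowed from the parallel minor).
D: root D is the dominant; major triad there is V.
G: root G is the tonic; major triad there is I.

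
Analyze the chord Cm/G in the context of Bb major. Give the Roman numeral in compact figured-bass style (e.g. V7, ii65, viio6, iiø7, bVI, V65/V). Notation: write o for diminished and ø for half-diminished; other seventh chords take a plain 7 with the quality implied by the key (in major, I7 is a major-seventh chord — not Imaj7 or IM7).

The pitches C-Eb-G form a minor triad rooted on C.
C is scale degree 2 in Bb major, and a minor triad on that degree is written ii.
With G in the bass the chord is in second inversion, so the figured bass is 64.

ii64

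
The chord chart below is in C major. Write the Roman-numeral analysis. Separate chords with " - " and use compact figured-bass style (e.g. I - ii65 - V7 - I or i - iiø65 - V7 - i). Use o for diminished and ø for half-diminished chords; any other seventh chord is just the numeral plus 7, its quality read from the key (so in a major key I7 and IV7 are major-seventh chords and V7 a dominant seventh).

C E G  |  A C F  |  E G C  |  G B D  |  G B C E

I - IV6 - I6 - V - I43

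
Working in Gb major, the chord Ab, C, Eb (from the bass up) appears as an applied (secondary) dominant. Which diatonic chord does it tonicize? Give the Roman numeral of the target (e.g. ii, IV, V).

V

The chord is a major triad on Ab.
A dominant resolves down a perfect fifth: Ab → Db. In Gb major, Db is scale degree 5, i.e. V.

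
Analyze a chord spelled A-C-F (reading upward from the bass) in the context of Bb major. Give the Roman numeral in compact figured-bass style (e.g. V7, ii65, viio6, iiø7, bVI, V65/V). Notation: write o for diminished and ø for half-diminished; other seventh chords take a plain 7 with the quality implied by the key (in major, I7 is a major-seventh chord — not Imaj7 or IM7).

V6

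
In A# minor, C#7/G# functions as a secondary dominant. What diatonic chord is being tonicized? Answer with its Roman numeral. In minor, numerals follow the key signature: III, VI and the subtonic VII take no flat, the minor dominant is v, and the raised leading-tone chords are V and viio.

VI

The chord is a dominant seventh chord on C#.
A dominant resolves down a perfect fifth: C# → F#. In A# minor, F# is scale degree 6, i.e. VI.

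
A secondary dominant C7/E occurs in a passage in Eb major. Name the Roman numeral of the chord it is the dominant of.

ii

The chord is a dominant seventh chord on C.
A dominant resolves down a perfect fifth: C → F. In Eb major, F is scale degree 2, i.e. ii.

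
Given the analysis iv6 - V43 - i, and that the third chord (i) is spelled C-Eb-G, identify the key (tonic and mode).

C minor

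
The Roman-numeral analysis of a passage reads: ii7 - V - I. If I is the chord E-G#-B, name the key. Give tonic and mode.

The anchor chord is a major triad on E, labeled I.
If E is scale degree 1 and the mode makes that degree carry a major triad, the tonic is E and the mode is major.

E major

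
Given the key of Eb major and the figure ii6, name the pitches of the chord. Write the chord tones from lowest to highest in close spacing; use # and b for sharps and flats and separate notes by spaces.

Ab C F

The numeral's case and figure indicate a minor triad. In Eb major its root, scale degree 2, is F.
Stacking thirds from F gives F-Ab-C.
With the 6 figure the chord is in first inversion; from the bass Ab upward in close position it reads Ab-C-F.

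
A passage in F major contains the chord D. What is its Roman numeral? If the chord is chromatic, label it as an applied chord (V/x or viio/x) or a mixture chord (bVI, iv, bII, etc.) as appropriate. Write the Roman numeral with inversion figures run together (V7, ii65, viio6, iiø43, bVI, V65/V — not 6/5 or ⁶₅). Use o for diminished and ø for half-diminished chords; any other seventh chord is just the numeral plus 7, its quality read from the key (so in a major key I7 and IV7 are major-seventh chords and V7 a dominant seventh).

V/ii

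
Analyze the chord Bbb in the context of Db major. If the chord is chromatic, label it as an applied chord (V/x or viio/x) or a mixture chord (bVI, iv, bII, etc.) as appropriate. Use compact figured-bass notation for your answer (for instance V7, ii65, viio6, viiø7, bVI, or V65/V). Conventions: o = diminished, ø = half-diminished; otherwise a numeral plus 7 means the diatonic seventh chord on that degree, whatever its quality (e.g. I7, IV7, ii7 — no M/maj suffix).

bVI

Stacked in thirds the chord is Bbb-Db-Fb: a major triad on Bbb.
Bbb is the lowered sixth degree of Db major (diatonic 6 would be Bb). This is a major triad on the lowered sixth degree, borrowed from the parallel minor.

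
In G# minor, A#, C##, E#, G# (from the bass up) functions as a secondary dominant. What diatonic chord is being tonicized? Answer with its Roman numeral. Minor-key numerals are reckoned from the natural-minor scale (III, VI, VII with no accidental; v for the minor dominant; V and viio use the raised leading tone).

The chord is a dominant seventh chord on A#.
A dominant resolves down a perfect fifth: A# → D#. In G# minor, D# is scale degree 5, i.e. V.

V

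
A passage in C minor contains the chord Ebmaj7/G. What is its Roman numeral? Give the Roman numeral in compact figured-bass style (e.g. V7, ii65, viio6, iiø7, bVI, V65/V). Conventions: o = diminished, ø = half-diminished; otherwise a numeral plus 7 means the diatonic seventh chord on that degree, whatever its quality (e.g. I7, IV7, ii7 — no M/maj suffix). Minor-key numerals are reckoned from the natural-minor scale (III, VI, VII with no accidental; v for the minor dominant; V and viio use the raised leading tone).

The pitches Eb-G-Bb-D form a major seventh chord rooted on Eb.
Eb is scale degree 3 in C minor, and a major seventh chord on that degree is written III7.
With G in the bass the chord is in first inversion, so the figured bass is 65.

III65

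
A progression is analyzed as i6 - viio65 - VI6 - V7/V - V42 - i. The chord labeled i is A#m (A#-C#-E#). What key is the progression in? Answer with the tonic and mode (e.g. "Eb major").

The chord A#m is a minor triad rooted on A#; its label is i.
If A# is scale degree 1 and the mode makes that degree carry a minor triad, the tonic is A# and the mode is minor.

A# minor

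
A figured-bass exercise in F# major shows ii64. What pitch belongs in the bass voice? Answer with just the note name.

D#

ii in F# major has root G#; the chord is G#-B-D#.
The figure 64 means second inversion — the fifth is in the bass.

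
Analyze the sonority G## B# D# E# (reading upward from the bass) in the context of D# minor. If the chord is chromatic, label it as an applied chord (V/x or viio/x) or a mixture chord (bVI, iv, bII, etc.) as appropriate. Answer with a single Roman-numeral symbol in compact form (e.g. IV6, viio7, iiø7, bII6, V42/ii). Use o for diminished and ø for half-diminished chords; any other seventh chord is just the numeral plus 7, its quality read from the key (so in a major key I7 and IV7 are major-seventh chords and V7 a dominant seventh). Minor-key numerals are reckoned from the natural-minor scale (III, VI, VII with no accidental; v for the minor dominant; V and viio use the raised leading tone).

V65/V

Stacked in thirds the chord is E#-G##-B#-D#: a dominant seventh chord on E#.
E# is not a diatonic chord root with this quality in D# minor, but it lies a perfect fifth above A# (V), so the chord functions as an applied dominant of V.
With G## in the bass the chord is in first inversion, so the figured bass is 65.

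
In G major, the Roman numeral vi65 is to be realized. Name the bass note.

G

vi in G major has root E; the chord is E-G-B-D.
The figure 65 means first inversion — the third is in the bass.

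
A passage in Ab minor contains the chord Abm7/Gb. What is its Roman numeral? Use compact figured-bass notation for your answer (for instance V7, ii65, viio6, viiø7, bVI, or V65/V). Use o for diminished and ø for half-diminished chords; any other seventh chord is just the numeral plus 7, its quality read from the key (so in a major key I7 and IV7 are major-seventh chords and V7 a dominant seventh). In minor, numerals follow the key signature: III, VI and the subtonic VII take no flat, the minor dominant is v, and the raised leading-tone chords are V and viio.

Stacked in thirds the chord is Ab-Cb-Eb-Gb: a minor seventh chord on Ab.
Ab is scale degree 1 in Ab minor, and a minor seventh chord on that degree is written i7.
With Gb in the bass the chord is in third inversion, so the figured bass is 42.

i42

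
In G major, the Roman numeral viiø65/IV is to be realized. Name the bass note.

The applied chord viiø65/IV is rooted on B: B-D-F-A.
The figure 65 means first inversion — the third is in the bass.

D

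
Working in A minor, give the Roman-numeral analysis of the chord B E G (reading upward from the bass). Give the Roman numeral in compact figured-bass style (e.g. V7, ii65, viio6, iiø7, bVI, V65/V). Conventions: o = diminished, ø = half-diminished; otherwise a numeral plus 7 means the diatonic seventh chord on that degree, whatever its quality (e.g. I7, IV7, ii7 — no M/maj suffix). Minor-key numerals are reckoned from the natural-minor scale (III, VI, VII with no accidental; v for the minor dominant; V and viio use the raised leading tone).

v64

The pitches E-G-B form a minor triad rooted on E.
E is scale degree 5 in A minor, and a minor triad on that degree is written v.
With B in the bass the chord is in second inversion, so the figured bass is 64.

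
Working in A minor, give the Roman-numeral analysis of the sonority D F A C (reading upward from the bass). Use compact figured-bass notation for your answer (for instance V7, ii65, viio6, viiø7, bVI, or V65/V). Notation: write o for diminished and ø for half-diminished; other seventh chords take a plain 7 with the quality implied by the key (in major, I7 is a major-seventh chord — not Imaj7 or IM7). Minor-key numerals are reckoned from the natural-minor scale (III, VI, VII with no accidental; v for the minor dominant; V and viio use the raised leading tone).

iv7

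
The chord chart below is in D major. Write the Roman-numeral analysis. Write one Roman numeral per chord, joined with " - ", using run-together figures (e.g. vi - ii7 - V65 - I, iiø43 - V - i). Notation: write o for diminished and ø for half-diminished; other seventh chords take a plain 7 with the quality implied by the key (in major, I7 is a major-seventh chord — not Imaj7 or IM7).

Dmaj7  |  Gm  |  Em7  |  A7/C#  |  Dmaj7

Dmaj7: root D is the tonic; major seventh chord there is I7.
Gm is non-diatonic — iv, a mixture chord from D minor.
Em7: minor seventh chord on E = scale degree 2 → ii7.
A7/C#: dominant seventh chord on A = scale degree 5 → V65.
Dmaj7: major seventh chord on D = scale degree 1 → I7.

I7 - iv - ii7 - V65 - I7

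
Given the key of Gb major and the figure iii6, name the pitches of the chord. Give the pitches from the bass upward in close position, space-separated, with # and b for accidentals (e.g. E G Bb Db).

The numeral's case and figure indicate a minor triad. In Gb major its root, scale degree 3, is Bb.
That chord is spelled Bb-Db-F.
With the 6 figure the chord is in first inversion; from the bass Db upward in close position it reads Db-F-Bb.

Db F Bb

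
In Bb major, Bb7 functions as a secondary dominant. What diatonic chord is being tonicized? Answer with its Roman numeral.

IV

The chord is a dominant seventh chord on Bb.
A dominant resolves down a perfect fifth: Bb → Eb. In Bb major, Eb is scale degree 4, i.e. IV.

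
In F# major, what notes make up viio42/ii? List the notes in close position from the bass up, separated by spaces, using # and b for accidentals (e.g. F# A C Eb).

viio42/ii is a secondary leading-tone chord. The target ii is G# in F# major; the applied chord is rooted a semitone below, on F##.
Building a fully diminished seventh chord on F## gives F##-A#-C#-E.
The figured bass 42 indicates third inversion, placing the seventh (E) in the bass: E-F##-A#-C#.

E F## A# C#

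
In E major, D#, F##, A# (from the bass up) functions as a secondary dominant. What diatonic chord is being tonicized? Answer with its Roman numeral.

The chord is a major triad on D#.
A dominant resolves down a perfect fifth: D# → G#. In E major, G# is scale degree 3, i.e. iii.

iii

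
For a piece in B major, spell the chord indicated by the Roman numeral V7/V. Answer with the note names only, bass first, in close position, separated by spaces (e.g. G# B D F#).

V7/V is a secondary dominant — the dominant seventh of V. V in B major is F#, so the applied chord's root is C#, a perfect fifth above.
Building a dominant seventh chord on C# gives C#-E#-G#-B.

C# E# G# B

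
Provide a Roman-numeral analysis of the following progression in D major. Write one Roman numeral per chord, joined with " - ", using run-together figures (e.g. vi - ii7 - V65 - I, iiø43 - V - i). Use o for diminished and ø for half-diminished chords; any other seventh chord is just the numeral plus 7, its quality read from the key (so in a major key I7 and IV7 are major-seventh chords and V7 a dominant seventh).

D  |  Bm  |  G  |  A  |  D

I - vi - IV - V - I

D has root D, degree 1 in D major, so I.
Bm has root B, degree 6 in D major, so vi.
G has root G, degree 4 in D major, so IV.
A has root A, degree 5 in D major, so V.
D: major triad on D = scale degree 1 → I.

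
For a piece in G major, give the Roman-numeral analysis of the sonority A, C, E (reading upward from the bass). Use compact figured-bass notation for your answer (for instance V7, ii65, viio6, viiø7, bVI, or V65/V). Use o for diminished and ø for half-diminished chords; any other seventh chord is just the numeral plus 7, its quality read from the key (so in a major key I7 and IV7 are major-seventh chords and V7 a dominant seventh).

The pitches A-C-E form a minor triad rooted on A.
In G major, A is the supertonic; the diatonic minor triad there is ii.

ii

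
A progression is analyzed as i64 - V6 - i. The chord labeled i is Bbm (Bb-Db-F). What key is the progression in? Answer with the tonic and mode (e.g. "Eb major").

i is given as Bb-Db-F — a minor triad with root Bb.
If Bb is scale degree 1 and the mode makes that degree carry a minor triad, the tonic is Bb and the mode is minor.

Bb minor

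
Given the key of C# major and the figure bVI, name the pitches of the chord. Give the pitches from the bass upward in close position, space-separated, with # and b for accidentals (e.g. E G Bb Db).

bVI is a major triad on the lowered sixth degree, borrowed from the parallel minor. In C# major that root is A.
So the chord is A-C#-E.

A C# E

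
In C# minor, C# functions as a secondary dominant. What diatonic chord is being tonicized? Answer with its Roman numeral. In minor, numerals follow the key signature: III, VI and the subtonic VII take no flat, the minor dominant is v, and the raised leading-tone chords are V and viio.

iv

The chord is a major triad on C#.
A dominant resolves down a perfect fifth: C# → F#. In C# minor, F# is scale degree 4, i.e. iv.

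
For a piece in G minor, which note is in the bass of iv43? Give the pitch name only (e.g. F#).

G

iv in G minor has root C; the chord is C-Eb-G-Bb.
The figure 43 means second inversion — the fifth is in the bass.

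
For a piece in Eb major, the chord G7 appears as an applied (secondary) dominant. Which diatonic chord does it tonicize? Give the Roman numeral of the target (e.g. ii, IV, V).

The chord is a dominant seventh chord on G.
A dominant resolves down a perfect fifth: G → C. In Eb major, C is scale degree 6, i.e. vi.

vi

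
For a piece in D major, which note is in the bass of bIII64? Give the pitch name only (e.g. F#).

bIII in D major has root F; the chord is F-A-C.
The figure 64 means second inversion — the fifth is in the bass.

C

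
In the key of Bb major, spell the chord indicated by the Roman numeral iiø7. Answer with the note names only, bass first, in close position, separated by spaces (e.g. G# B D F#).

iiø7 is the half-diminished supertonic seventh, borrowed from the parallel minor. In Bb major that root is C.
So the chord is C-Eb-Gb-Bb, a half-diminished seventh chord.

C Eb Gb Bb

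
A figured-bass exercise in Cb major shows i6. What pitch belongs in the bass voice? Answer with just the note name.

i in Cb major has root Cb; the chord is Cb-Ebb-Gb.
The figure 6 means first inversion — the third is in the bass.

Ebb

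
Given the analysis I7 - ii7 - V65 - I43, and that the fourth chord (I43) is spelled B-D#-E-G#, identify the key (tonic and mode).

I43 is given as B-D#-E-G# — a major seventh chord with root E.
If E is scale degree 1 and the mode makes that degree carry a major seventh chord, the tonic is E and the mode is major.

E major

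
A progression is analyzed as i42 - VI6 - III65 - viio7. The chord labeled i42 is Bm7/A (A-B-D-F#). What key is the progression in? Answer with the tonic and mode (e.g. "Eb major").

The chord Bm7/A is a minor seventh chord rooted on B; its label is i42.
If B is scale degree 1 and the mode makes that degree carry a minor seventh chord, the tonic is B and the mode is minor.

B minor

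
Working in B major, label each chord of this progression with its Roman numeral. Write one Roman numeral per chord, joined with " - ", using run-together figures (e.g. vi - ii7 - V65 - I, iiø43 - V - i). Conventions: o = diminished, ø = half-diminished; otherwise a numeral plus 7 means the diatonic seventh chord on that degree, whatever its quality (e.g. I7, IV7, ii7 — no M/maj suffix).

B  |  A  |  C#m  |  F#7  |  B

I - bVII - ii - V7 - I

B: major triad on B = scale degree 1 → I.
A is non-diatonic — bVII, a mixture chord from B minor.
C#m: minor triad on C# = scale degree 2 → ii.
F#7: dominant seventh chord on F# = scale degree 5 → V7.
B: major triad on B = scale degree 1 → I.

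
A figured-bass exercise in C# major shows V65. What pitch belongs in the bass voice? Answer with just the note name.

B#

V in C# major has root G#; the chord is G#-B#-D#-F#.
The figure 65 means first inversion — the third is in the bass.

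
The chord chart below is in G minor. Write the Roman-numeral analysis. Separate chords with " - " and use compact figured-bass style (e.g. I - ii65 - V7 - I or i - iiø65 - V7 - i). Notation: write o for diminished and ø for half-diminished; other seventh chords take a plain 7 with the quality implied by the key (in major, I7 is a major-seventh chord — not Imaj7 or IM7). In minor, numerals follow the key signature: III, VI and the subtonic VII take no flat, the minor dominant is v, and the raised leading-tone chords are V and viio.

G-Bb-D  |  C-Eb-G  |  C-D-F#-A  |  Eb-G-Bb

i - iv - V42 - VI

G-Bb-D has root G, degree 1 in G minor, so i.
C-Eb-G: minor triad on C = scale degree 4 → iv.
C-D-F#-A: dominant seventh chord on D = scale degree 5 → V42.
Eb-G-Bb: major triad on Eb = scale degree 6 → VI.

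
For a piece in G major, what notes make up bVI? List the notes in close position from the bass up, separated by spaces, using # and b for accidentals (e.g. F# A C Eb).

Eb G Bb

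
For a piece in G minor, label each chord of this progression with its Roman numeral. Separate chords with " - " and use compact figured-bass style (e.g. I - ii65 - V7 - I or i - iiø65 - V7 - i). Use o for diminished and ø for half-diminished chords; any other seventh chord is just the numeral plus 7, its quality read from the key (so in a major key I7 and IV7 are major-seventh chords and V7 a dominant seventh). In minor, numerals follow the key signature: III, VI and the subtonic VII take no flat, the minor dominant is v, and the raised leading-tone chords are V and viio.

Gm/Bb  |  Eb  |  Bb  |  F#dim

i6 - VI - III - viio

Gm/Bb: root G is the tonic; minor triad there is i6.
Eb: root Eb is the submediant; major triad there is VI.
Bb: major triad on Bb = scale degree 3 → III.
F#dim has root F#, degree 7 in G minor, so viio.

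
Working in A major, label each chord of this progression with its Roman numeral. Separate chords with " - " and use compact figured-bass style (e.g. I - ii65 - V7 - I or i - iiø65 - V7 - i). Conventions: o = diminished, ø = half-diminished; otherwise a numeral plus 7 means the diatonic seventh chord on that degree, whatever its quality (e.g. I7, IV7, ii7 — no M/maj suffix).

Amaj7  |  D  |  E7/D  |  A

I7 - IV - V42 - I

Amaj7: major seventh chord on A = scale degree 1 → I7.
D: major triad on D = scale degree 4 → IV.
E7/D has root E, degree 5 in A major, so V42.
A: root A is the tonic; major triad there is I.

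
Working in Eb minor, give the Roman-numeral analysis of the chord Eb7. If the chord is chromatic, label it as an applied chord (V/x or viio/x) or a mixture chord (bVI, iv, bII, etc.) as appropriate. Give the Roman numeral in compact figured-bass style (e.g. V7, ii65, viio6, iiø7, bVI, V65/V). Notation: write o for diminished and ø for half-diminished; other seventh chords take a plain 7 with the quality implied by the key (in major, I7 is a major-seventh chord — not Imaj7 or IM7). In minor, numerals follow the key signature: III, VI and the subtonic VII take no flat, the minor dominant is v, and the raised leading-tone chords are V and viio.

V7/iv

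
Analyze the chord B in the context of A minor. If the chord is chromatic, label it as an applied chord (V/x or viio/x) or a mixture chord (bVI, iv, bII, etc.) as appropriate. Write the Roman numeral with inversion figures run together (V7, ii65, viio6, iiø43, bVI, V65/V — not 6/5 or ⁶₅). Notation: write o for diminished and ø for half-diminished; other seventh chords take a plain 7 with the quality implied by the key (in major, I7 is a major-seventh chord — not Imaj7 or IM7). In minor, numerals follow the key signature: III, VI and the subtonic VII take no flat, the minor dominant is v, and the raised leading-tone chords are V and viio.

The pitches B-D#-F# form a major triad rooted on B.
B is not a diatonic chord root with this quality in A minor, but it lies a perfect fifth above E (V), so the chord functions as an applied dominant of V.

V/V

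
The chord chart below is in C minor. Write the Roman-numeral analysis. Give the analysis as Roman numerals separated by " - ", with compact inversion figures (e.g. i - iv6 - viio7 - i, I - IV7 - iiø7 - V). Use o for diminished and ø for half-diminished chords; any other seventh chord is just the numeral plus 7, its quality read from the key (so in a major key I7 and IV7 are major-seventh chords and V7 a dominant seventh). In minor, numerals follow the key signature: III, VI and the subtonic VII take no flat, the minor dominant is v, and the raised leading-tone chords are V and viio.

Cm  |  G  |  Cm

Cm has root C, degree 1 in C minor, so i.
G: root G is the dominant; major triad there is V.
Cm has root C, degree 1 in C minor, so i.

i - V - i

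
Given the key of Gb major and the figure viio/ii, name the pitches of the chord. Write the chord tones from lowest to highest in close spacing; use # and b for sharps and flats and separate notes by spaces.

G Bb Db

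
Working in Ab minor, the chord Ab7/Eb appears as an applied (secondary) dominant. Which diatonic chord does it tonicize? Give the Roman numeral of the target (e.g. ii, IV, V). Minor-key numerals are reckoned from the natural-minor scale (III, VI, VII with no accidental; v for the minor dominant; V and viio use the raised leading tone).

The chord is a dominant seventh chord on Ab.
A dominant resolves down a perfect fifth: Ab → Db. In Ab minor, Db is scale degree 4, i.e. iv.

iv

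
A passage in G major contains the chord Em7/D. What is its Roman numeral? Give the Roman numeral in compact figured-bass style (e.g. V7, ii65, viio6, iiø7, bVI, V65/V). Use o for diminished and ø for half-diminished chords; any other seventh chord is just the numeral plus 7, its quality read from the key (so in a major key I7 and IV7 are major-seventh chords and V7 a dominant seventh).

vi42

The pitches E-G-B-D form a minor seventh chord rooted on E.
E is scale degree 6 in G major, and a minor seventh chord on that degree is written vi7.
With D in the bass the chord is in third inversion, so the figured bass is 42.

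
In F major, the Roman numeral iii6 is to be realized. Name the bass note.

C

iii in F major has root A; the chord is A-C-E.
The figure 6 means first inversion — the third is in the bass.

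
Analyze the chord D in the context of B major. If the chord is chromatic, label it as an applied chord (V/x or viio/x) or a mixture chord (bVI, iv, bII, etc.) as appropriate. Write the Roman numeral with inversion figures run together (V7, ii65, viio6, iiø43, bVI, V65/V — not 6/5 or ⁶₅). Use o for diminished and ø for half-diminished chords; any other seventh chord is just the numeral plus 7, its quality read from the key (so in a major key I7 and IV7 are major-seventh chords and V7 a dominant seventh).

bIII

The pitches D-F#-A form a major triad rooted on D.
D is the lowered third degree of B major (diatonic 3 would be D#). This is a major triad on the lowered third degree, borrowed from the parallel minor.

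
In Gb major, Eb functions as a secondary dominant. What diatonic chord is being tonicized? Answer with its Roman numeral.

The chord is a major triad on Eb.
A dominant resolves down a perfect fifth: Eb → Ab. In Gb major, Ab is scale degree 2, i.e. ii.

ii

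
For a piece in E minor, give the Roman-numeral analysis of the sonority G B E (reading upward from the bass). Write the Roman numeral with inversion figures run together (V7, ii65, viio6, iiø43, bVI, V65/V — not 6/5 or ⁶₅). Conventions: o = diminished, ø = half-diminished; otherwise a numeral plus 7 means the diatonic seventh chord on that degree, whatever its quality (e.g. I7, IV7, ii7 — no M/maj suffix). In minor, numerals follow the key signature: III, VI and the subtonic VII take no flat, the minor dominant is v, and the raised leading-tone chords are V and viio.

i6

The pitches E-G-B form a minor triad rooted on E.
In E minor, E is the tonic; the diatonic minor triad there is i.
With G in the bass the chord is in first inversion, so the figured bass is 6.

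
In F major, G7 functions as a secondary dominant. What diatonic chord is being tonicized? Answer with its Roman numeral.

The chord is a dominant seventh chord on G.
A dominant resolves down a perfect fifth: G → C. In F major, C is scale degree 5, i.e. V.

V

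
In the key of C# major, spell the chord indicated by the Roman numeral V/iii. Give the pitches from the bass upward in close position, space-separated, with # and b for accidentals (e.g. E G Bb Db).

V/iii is a secondary dominant — the dominant triad of iii. iii in C# major is E#, so the applied chord's root is B#, a perfect fifth above.
Building a major triad on B# gives B#-D##-F##.

B# D## F##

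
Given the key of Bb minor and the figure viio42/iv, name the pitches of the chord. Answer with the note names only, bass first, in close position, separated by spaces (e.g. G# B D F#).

Cb D F Ab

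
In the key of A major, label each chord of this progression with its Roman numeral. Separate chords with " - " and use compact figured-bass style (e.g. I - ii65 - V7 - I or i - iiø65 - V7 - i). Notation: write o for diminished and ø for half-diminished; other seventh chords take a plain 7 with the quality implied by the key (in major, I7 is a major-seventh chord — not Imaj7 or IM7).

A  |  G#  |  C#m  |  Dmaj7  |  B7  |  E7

I - V/iii - iii - IV7 - V7/V - V7

A: major triad on A = scale degree 1 → I.
G#: chromatic; G# is V of iii, so V/iii.
C#m has root C#, degree 3 in A major, so iii.
Dmaj7: major seventh chord on D = scale degree 4 → IV7.
B7 is the secondary dominant of V (dominant seventh chord on B): V7/V.
E7: root E is the dominant; dominant seventh chord there is V7.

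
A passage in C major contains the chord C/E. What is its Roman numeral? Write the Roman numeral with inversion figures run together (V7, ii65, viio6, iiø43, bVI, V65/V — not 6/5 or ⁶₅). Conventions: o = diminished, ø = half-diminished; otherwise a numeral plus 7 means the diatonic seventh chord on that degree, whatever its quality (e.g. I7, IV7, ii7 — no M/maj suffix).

I6

The pitches C-E-G form a major triad rooted on C.
In C major, C is the tonic; the diatonic major triad there is I.
With E in the bass the chord is in first inversion, so the figured bass is 6.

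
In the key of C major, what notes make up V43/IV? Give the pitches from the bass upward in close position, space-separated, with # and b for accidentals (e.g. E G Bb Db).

G Bb C E

V43/IV is a secondary dominant — the dominant seventh of IV. IV in C major is F, so the applied chord's root is C, a perfect fifth above.
Building a dominant seventh chord on C gives C-E-G-Bb.
The figured bass 43 indicates second inversion, placing the fifth (G) in the bass: G-Bb-C-E.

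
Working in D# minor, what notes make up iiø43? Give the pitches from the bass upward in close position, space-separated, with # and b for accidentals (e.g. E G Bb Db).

B D# E# G#

The numeral's case and figure indicate a half-diminished seventh chord. In D# minor its root, scale degree 2, is E#.
Stacking thirds from E# gives E#-G#-B-D#.
The figured bass 43 indicates second inversion, placing the fifth (B) in the bass: B-D#-E#-G#.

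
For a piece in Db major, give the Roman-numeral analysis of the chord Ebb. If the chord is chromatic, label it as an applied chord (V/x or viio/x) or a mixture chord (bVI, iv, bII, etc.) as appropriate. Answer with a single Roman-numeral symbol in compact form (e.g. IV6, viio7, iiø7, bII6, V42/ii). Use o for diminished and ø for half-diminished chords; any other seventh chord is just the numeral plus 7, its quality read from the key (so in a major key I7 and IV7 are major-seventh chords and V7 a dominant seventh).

bII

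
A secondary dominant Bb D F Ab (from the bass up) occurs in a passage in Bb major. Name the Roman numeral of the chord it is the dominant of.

The chord is a dominant seventh chord on Bb.
A dominant resolves down a perfect fifth: Bb → Eb. In Bb major, Eb is scale degree 4, i.e. IV.

IV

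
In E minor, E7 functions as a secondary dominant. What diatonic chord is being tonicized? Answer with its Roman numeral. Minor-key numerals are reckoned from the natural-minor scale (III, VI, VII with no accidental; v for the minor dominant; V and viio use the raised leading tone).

iv

The chord is a dominant seventh chord on E.
A dominant resolves down a perfect fifth: E → A. In E minor, A is scale degree 4, i.e. iv.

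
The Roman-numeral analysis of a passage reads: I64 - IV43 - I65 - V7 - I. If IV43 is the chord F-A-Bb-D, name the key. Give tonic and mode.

F major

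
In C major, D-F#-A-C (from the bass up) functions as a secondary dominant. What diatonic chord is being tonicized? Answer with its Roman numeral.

The chord is a dominant seventh chord on D.
A dominant resolves down a perfect fifth: D → G. In C major, G is scale degree 5, i.e. V.

V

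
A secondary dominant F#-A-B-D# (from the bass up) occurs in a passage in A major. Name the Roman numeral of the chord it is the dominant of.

The chord is a dominant seventh chord on B.
A dominant resolves down a perfect fifth: B → E. In A major, E is scale degree 5, i.e. V.

V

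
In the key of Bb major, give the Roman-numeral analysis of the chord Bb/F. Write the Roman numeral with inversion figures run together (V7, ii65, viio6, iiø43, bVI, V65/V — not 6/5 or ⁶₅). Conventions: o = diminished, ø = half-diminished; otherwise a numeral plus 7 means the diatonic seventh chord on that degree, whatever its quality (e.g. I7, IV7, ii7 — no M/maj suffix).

I64

The pitches Bb-D-F form a major triad rooted on Bb.
In Bb major, Bb is the tonic; the diatonic major triad there is I.
With F in the bass the chord is in second inversion, so the figured bass is 64.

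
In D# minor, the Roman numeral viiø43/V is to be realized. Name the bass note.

D#

The applied chord viiø43/V is rooted on G##: G##-B#-D#-F##.
The figure 43 means second inversion — the fifth is in the bass.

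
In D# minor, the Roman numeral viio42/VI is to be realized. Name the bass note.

The applied chord viio42/VI is rooted on A#: A#-C#-E-G.
The figure 42 means third inversion — the seventh is in the bass.

G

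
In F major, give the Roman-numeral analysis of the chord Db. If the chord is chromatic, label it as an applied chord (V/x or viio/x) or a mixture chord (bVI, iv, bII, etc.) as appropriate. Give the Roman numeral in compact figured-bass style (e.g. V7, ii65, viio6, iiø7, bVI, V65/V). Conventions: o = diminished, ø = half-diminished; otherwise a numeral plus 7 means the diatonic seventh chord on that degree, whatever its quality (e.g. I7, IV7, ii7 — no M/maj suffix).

bVI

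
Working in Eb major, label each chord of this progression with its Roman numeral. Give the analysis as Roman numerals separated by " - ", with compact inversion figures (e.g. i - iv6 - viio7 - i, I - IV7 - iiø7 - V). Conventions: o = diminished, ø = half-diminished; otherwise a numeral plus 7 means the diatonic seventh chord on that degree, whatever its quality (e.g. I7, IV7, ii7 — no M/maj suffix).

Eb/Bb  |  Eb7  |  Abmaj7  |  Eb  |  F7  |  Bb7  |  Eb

Eb/Bb: major triad on Eb = scale degree 1 → I64.
Eb7: a dominant seventh chord on Eb, the applied dominant of IV → V7/IV.
Abmaj7: root Ab is the subdominant; major seventh chord there is IV7.
Eb: root Eb is the tonic; major triad there is I.
F7: a dominant seventh chord on F, the applied dominant of V → V7/V.
Bb7: root Bb is the dominant; dominant seventh chord there is V7.
Eb has root Eb, degree 1 in Eb major, so I.

I64 - V7/IV - IV7 - I - V7/V - V7 - I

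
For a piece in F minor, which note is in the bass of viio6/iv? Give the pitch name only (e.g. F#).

C

The applied chord viio6/iv is rooted on A: A-C-Eb.
The figure 6 means first inversion — the third is in the bass.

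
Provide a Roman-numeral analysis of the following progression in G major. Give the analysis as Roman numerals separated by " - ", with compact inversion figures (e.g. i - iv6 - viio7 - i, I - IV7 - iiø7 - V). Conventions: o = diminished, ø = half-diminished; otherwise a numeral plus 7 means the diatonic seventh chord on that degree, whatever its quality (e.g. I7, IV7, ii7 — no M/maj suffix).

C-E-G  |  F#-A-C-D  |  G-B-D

IV - V65 - I

C-E-G: root C is the subdominant; major triad there is IV.
F#-A-C-D: dominant seventh chord on D = scale degree 5 → V65.
G-B-D: root G is the tonic; major triad there is I.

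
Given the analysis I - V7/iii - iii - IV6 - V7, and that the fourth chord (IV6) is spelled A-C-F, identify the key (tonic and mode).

C major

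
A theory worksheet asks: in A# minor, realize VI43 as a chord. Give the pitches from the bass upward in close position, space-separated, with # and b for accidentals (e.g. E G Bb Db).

C# E# F# A#

In A# minor, scale degree 6 is F#, and the diatonic chord built there is a major seventh chord.
Stacking thirds from F# gives F#-A#-C#-E#.
With the 43 figure the chord is in second inversion; from the bass C# upward in close position it reads C#-E#-F#-A#.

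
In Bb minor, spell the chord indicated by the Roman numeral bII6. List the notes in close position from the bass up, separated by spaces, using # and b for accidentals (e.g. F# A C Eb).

bII6 is the Neapolitan sixth — a major triad on the lowered second degree, here in its customary first inversion. In Bb minor that root is Cb.
So the chord is Cb-Eb-Gb.
The figured bass 6 indicates first inversion, placing the third (Eb) in the bass: Eb-Gb-Cb.

Eb Gb Cb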